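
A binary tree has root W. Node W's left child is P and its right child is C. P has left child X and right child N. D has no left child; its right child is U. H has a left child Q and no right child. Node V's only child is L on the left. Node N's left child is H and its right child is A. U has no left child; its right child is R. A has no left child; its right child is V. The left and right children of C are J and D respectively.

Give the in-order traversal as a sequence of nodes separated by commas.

X, P, Q, H, N, A, L, V, W, J, C, D, U, R

In-order visits the left subtree, then the node, then the right subtree.
At W: go left to P.
  At P: go left to X.
    X is a leaf — visit X.
  Visit P.
  At P: go right to N.
    At N: go left to H.
      At H: go left to Q.
        Q is a leaf — visit Q.
      Visit H.
      At H: no right child.
    Visit N.
    At N: go right to A.
      At A: no left child.
      Visit A.
      At A: go right to V.
        At V: go left to L.
          L is a leaf — visit L.
        Visit V.
        At V: no right child.
Visit W.
At W: go right to C.
  At C: go left to J.
    J is a leaf — visit J.
  Visit C.
  At C: go right to D.
    At D: no left child.
    Visit D.
    At D: go right to U.
      At U: no left child.
      Visit U.
      At U: go right to R.
        R is a leaf — visit R.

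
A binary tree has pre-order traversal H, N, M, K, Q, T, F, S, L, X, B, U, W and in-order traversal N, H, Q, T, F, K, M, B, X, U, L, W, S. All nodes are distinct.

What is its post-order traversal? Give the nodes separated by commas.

N, F, T, Q, K, B, U, X, W, L, S, M, H

The first element of pre-order is the root; it splits in-order into left and right subtrees.
Root H: left subtree has 1 node {N}, right has 11 {Q, T, F, K, M, B, X, U, L, W, S}.
  Root M: left subtree has 4 nodes {Q, T, F, K}, right has 6 {B, X, U, L, W, S}.
    Root K: left subtree has 3 nodes {Q, T, F}, right has 0 { }.
      Root Q: left subtree has 0 nodes { }, right has 2 {T, F}.
        Root T: left subtree has 0 nodes { }, right has 1 {F}.
    Root S: left subtree has 5 nodes {B, X, U, L, W}, right has 0 { }.
      Root L: left subtree has 3 nodes {B, X, U}, right has 1 {W}.
        Root X: left subtree has 1 node {B}, right has 1 {U}.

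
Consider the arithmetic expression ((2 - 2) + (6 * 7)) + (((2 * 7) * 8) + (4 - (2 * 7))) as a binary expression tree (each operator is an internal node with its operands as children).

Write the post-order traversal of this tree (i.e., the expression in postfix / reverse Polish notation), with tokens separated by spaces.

2 2 - 6 7 * + 2 7 * 8 * 4 2 7 * - + +

Post-order on an expression tree gives postfix notation: for each operator, emit left operand, right operand, then the operator.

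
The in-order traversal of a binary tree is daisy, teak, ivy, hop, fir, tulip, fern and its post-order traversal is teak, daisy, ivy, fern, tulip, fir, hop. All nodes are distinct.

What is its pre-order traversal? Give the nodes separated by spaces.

The last element of post-order is the root; it splits in-order into left and right subtrees.
Root hop: left subtree has 3 nodes {daisy, teak, ivy}, right has 3 {fir, tulip, fern}.
  Root ivy: left subtree has 2 nodes {daisy, teak}, right has 0 { }.
    Root daisy: left subtree has 0 nodes { }, right has 1 {teak}.
  Root fir: left subtree has 0 nodes { }, right has 2 {tulip, fern}.
    Root tulip: left subtree has 0 nodes { }, right has 1 {fern}.

hop ivy daisy teak fir tulip fern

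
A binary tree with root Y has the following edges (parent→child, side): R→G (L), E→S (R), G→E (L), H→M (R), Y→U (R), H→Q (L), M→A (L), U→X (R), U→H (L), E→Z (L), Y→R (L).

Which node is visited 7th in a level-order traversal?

Level-order visits nodes level by level from the root, left to right within each level.
Level 0: Y
Level 1: R, U
Level 2: G, H, X
Level 3: E, Q, M
Level 4: Z, S, A
Full level-order sequence: Y, R, U, G, H, X, E, Q, M, Z, S, A.

E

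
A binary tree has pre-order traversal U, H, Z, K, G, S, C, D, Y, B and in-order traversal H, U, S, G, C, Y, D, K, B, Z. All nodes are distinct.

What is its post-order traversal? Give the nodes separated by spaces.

The first element of pre-order is the root; it splits in-order into left and right subtrees.
Root U: left subtree has 1 node {H}, right has 8 {S, G, C, Y, D, K, B, Z}.
  Root Z: left subtree has 7 nodes {S, G, C, Y, D, K, B}, right has 0 { }.
    Root K: left subtree has 5 nodes {S, G, C, Y, D}, right has 1 {B}.
      Root G: left subtree has 1 node {S}, right has 3 {C, Y, D}.
        Root C: left subtree has 0 nodes { }, right has 2 {Y, D}.
          Root D: left subtree has 1 node {Y}, right has 0 { }.

H S Y D C G B K Z U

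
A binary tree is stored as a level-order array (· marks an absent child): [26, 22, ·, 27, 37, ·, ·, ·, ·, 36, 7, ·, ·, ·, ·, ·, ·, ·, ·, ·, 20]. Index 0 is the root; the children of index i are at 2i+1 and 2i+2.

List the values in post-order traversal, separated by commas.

27, 20, 36, 7, 37, 22, 26

Post-order visits the left subtree, then the right subtree, then the node.
At 26: go left to 22.
  At 22: go left to 27.
    27 is a leaf — visit 27.
  At 22: go right to 37.
    At 37: go left to 36.
      At 36: no left child.
      At 36: go right to 20.
        20 is a leaf — visit 20.
      Visit 36.
    At 37: go right to 7.
      7 is a leaf — visit 7.
    Visit 37.
  Visit 22.
At 26: no right child.
Visit 26.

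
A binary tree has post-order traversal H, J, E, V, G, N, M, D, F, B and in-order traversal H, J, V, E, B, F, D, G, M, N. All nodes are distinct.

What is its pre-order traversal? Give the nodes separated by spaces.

B V J H E F D M G N

The last element of post-order is the root; it splits in-order into left and right subtrees.
Root B: left subtree has 4 nodes {H, J, V, E}, right has 5 {F, D, G, M, N}.
  Root V: left subtree has 2 nodes {H, J}, right has 1 {E}.
    Root J: left subtree has 1 node {H}, right has 0 { }.
  Root F: left subtree has 0 nodes { }, right has 4 {D, G, M, N}.
    Root D: left subtree has 0 nodes { }, right has 3 {G, M, N}.
      Root M: left subtree has 1 node {G}, right has 1 {N}.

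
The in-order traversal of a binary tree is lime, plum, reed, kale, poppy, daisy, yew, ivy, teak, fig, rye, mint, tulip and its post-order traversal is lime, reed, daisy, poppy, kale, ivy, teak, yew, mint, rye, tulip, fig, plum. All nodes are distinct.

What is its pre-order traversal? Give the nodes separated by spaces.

plum lime fig yew kale reed poppy daisy teak ivy tulip rye mint

The last element of post-order is the root; it splits in-order into left and right subtrees.
Root plum: left subtree has 1 node {lime}, right has 11 {reed, kale, poppy, daisy, yew, ivy, teak, fig, rye, mint, tulip}.
  Root fig: left subtree has 7 nodes {reed, kale, poppy, daisy, yew, ivy, teak}, right has 3 {rye, mint, tulip}.
    Root yew: left subtree has 4 nodes {reed, kale, poppy, daisy}, right has 2 {ivy, teak}.
      Root kale: left subtree has 1 node {reed}, right has 2 {poppy, daisy}.
        Root poppy: left subtree has 0 nodes { }, right has 1 {daisy}.
      Root teak: left subtree has 1 node {ivy}, right has 0 { }.
    Root tulip: left subtree has 2 nodes {rye, mint}, right has 0 { }.
      Root rye: left subtree has 0 nodes { }, right has 1 {mint}.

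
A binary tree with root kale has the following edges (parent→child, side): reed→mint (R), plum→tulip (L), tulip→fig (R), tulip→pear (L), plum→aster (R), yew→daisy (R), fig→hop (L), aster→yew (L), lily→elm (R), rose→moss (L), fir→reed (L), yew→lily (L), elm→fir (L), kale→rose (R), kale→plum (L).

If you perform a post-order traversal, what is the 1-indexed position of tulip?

4

Post-order visits the left subtree, then the right subtree, then the node.
At kale: go left to plum.
  At plum: go left to tulip.
    At tulip: go left to pear.
      pear is a leaf — visit pear.
    At tulip: go right to fig.
      At fig: go left to hop.
        hop is a leaf — visit hop.
      At fig: no right child.
      Visit fig.
    Visit tulip.
  At plum: go right to aster.
    At aster: go left to yew.
      At yew: go left to lily.
        At lily: no left child.
        At lily: go right to elm.
          At elm: go left to fir.
            At fir: go left to reed.
              At reed: no left child.
              At reed: go right to mint.
                mint is a leaf — visit mint.
              Visit reed.
            At fir: no right child.
            Visit fir.
          At elm: no right child.
          Visit elm.
        Visit lily.
      At yew: go right to daisy.
        daisy is a leaf — visit daisy.
      Visit yew.
    At aster: no right child.
    Visit aster.
  Visit plum.
At kale: go right to rose.
  At rose: go left to moss.
    moss is a leaf — visit moss.
  At rose: no right child.
  Visit rose.
Visit kale.
Full post-order sequence: pear, hop, fig, tulip, mint, reed, fir, elm, lily, daisy, yew, aster, plum, moss, rose, kale.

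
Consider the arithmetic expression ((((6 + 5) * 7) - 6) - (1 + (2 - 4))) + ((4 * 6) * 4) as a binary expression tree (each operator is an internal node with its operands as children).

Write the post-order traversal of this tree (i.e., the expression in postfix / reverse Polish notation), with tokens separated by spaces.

6 5 + 7 * 6 - 1 2 4 - + - 4 6 * 4 * +

Post-order on an expression tree gives postfix notation: for each operator, emit left operand, right operand, then the operator.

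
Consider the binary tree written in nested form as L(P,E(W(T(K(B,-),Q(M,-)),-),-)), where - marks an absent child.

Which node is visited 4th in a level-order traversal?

Level-order visits nodes level by level from the root, left to right within each level.
Level 0: L
Level 1: P, E
Level 2: W
Level 3: T
Level 4: K, Q
Level 5: B, M
Full level-order sequence: L, P, E, W, T, K, Q, B, M.

W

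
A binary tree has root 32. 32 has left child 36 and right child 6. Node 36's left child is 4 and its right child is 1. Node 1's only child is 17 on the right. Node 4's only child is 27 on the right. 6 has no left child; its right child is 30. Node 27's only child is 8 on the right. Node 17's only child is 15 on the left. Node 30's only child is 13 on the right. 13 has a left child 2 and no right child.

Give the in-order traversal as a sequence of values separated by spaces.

4 27 8 36 1 15 17 32 6 30 2 13

In-order visits the left subtree, then the node, then the right subtree.
At 32: go left to 36.
  At 36: go left to 4.
    At 4: no left child.
    Visit 4.
    At 4: go right to 27.
      At 27: no left child.
      Visit 27.
      At 27: go right to 8.
        8 is a leaf — visit 8.
  Visit 36.
  At 36: go right to 1.
    At 1: no left child.
    Visit 1.
    At 1: go right to 17.
      At 17: go left to 15.
        15 is a leaf — visit 15.
      Visit 17.
      At 17: no right child.
Visit 32.
At 32: go right to 6.
  At 6: no left child.
  Visit 6.
  At 6: go right to 30.
    At 30: no left child.
    Visit 30.
    At 30: go right to 13.
      At 13: go left to 2.
        2 is a leaf — visit 2.
      Visit 13.
      At 13: no right child.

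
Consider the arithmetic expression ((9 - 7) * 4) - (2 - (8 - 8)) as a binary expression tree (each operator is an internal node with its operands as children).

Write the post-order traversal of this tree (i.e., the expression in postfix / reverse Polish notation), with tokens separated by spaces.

Post-order on an expression tree gives postfix notation: for each operator, emit left operand, right operand, then the operator.

9 7 - 4 * 2 8 8 - - -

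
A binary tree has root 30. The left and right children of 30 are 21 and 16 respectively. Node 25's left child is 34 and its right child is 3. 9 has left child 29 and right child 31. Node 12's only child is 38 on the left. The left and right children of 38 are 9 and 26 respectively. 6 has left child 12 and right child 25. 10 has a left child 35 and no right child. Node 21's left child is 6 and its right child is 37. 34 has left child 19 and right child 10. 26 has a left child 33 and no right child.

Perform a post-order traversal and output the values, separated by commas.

Post-order visits the left subtree, then the right subtree, then the node.
At 30: go left to 21.
  At 21: go left to 6.
    At 6: go left to 12.
      At 12: go left to 38.
        At 38: go left to 9.
          At 9: go left to 29.
            29 is a leaf — visit 29.
          At 9: go right to 31.
            31 is a leaf — visit 31.
          Visit 9.
        At 38: go right to 26.
          At 26: go left to 33.
            33 is a leaf — visit 33.
          At 26: no right child.
          Visit 26.
        Visit 38.
      At 12: no right child.
      Visit 12.
    At 6: go right to 25.
      At 25: go left to 34.
        At 34: go left to 19.
          19 is a leaf — visit 19.
        At 34: go right to 10.
          At 10: go left to 35.
            35 is a leaf — visit 35.
          At 10: no right child.
          Visit 10.
        Visit 34.
      At 25: go right to 3.
        3 is a leaf — visit 3.
      Visit 25.
    Visit 6.
  At 21: go right to 37.
    37 is a leaf — visit 37.
  Visit 21.
At 30: go right to 16.
  16 is a leaf — visit 16.
Visit 30.

29, 31, 9, 33, 26, 38, 12, 19, 35, 10, 34, 3, 25, 6, 37, 21, 16, 30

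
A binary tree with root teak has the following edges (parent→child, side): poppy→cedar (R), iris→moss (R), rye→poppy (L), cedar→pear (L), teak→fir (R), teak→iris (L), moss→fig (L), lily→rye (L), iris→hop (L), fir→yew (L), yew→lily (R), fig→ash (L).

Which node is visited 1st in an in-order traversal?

In-order visits the left subtree, then the node, then the right subtree.
At teak: go left to iris.
  At iris: go left to hop.
    hop is a leaf — visit hop.
  Visit iris.
  At iris: go right to moss.
    At moss: go left to fig.
      At fig: go left to ash.
        ash is a leaf — visit ash.
      Visit fig.
      At fig: no right child.
    Visit moss.
    At moss: no right child.
Visit teak.
At teak: go right to fir.
  At fir: go left to yew.
    At yew: no left child.
    Visit yew.
    At yew: go right to lily.
      At lily: go left to rye.
        At rye: go left to poppy.
          At poppy: no left child.
          Visit poppy.
          At poppy: go right to cedar.
            At cedar: go left to pear.
              pear is a leaf — visit pear.
            Visit cedar.
            At cedar: no right child.
        Visit rye.
        At rye: no right child.
      Visit lily.
      At lily: no right child.
  Visit fir.
  At fir: no right child.
Full in-order sequence: hop, iris, ash, fig, moss, teak, yew, poppy, pear, cedar, rye, lily, fir.

hop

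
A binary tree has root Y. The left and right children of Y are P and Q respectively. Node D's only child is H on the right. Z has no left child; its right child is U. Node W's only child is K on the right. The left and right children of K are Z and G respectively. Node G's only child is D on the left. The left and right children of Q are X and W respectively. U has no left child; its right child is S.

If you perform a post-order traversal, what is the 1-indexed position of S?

3

Post-order visits the left subtree, then the right subtree, then the node.
At Y: go left to P.
  P is a leaf — visit P.
At Y: go right to Q.
  At Q: go left to X.
    X is a leaf — visit X.
  At Q: go right to W.
    At W: no left child.
    At W: go right to K.
      At K: go left to Z.
        At Z: no left child.
        At Z: go right to U.
          At U: no left child.
          At U: go right to S.
            S is a leaf — visit S.
          Visit U.
        Visit Z.
      At K: go right to G.
        At G: go left to D.
          At D: no left child.
          At D: go right to H.
            H is a leaf — visit H.
          Visit D.
        At G: no right child.
        Visit G.
      Visit K.
    Visit W.
  Visit Q.
Visit Y.
Full post-order sequence: P, X, S, U, Z, H, D, G, K, W, Q, Y.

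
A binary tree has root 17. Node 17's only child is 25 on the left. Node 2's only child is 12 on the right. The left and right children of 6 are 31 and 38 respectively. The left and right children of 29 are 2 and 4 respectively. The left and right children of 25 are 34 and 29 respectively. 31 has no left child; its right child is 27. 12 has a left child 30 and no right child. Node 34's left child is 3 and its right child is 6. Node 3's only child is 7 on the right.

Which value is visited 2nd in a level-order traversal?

25

Level-order visits nodes level by level from the root, left to right within each level.
Level 0: 17
Level 1: 25
Level 2: 34, 29
Level 3: 3, 6, 2, 4
Level 4: 7, 31, 38, 12
Level 5: 27, 30
Full level-order sequence: 17, 25, 34, 29, 3, 6, 2, 4, 7, 31, 38, 12, 27, 30.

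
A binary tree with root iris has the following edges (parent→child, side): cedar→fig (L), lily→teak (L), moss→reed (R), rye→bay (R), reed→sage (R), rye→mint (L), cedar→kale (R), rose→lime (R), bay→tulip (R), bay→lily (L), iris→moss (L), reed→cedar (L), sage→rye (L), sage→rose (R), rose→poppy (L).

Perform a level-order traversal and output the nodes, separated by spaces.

Level-order visits nodes level by level from the root, left to right within each level.
Level 0: iris
Level 1: moss
Level 2: reed
Level 3: cedar, sage
Level 4: fig, kale, rye, rose
Level 5: mint, bay, poppy, lime
Level 6: lily, tulip
Level 7: teak

iris moss reed cedar sage fig kale rye rose mint bay poppy lime lily tulip teak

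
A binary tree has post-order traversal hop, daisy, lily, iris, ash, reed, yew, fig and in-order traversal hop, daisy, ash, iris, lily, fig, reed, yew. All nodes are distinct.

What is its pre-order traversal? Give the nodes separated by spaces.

The last element of post-order is the root; it splits in-order into left and right subtrees.
Root fig: left subtree has 5 nodes {hop, daisy, ash, iris, lily}, right has 2 {reed, yew}.
  Root ash: left subtree has 2 nodes {hop, daisy}, right has 2 {iris, lily}.
    Root daisy: left subtree has 1 node {hop}, right has 0 { }.
    Root iris: left subtree has 0 nodes { }, right has 1 {lily}.
  Root yew: left subtree has 1 node {reed}, right has 0 { }.

fig ash daisy hop iris lily yew reed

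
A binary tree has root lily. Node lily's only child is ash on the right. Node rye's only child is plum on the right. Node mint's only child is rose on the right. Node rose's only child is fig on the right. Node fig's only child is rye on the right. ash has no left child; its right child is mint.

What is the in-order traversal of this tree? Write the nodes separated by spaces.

In-order visits the left subtree, then the node, then the right subtree.
At lily: no left child.
Visit lily.
At lily: go right to ash.
  At ash: no left child.
  Visit ash.
  At ash: go right to mint.
    At mint: no left child.
    Visit mint.
    At mint: go right to rose.
      At rose: no left child.
      Visit rose.
      At rose: go right to fig.
        At fig: no left child.
        Visit fig.
        At fig: go right to rye.
          At rye: no left child.
          Visit rye.
          At rye: go right to plum.
            plum is a leaf — visit plum.

lily ash mint rose fig rye plum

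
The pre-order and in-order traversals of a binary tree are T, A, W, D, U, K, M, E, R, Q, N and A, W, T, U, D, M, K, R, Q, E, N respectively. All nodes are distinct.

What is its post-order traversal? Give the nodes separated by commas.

W, A, U, M, Q, R, N, E, K, D, T

The first element of pre-order is the root; it splits in-order into left and right subtrees.
Root T: left subtree has 2 nodes {A, W}, right has 8 {U, D, M, K, R, Q, E, N}.
  Root A: left subtree has 0 nodes { }, right has 1 {W}.
  Root D: left subtree has 1 node {U}, right has 6 {M, K, R, Q, E, N}.
    Root K: left subtree has 1 node {M}, right has 4 {R, Q, E, N}.
      Root E: left subtree has 2 nodes {R, Q}, right has 1 {N}.
        Root R: left subtree has 0 nodes { }, right has 1 {Q}.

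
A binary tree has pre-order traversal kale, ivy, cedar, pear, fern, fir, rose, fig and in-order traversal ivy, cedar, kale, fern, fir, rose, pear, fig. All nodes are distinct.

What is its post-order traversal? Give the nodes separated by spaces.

The first element of pre-order is the root; it splits in-order into left and right subtrees.
Root kale: left subtree has 2 nodes {ivy, cedar}, right has 5 {fern, fir, rose, pear, fig}.
  Root ivy: left subtree has 0 nodes { }, right has 1 {cedar}.
  Root pear: left subtree has 3 nodes {fern, fir, rose}, right has 1 {fig}.
    Root fern: left subtree has 0 nodes { }, right has 2 {fir, rose}.
      Root fir: left subtree has 0 nodes { }, right has 1 {rose}.

cedar ivy rose fir fern fig pear kale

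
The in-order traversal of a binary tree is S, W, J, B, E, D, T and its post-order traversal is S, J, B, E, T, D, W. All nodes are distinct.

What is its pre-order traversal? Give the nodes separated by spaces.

W S D E B J T

The last element of post-order is the root; it splits in-order into left and right subtrees.
Root W: left subtree has 1 node {S}, right has 5 {J, B, E, D, T}.
  Root D: left subtree has 3 nodes {J, B, E}, right has 1 {T}.
    Root E: left subtree has 2 nodes {J, B}, right has 0 { }.
      Root B: left subtree has 1 node {J}, right has 0 { }.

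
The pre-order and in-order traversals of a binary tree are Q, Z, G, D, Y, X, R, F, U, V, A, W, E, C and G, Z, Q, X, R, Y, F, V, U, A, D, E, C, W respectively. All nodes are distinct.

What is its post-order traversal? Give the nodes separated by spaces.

The first element of pre-order is the root; it splits in-order into left and right subtrees.
Root Q: left subtree has 2 nodes {G, Z}, right has 11 {X, R, Y, F, V, U, A, D, E, C, W}.
  Root Z: left subtree has 1 node {G}, right has 0 { }.
  Root D: left subtree has 7 nodes {X, R, Y, F, V, U, A}, right has 3 {E, C, W}.
    Root Y: left subtree has 2 nodes {X, R}, right has 4 {F, V, U, A}.
      Root X: left subtree has 0 nodes { }, right has 1 {R}.
      Root F: left subtree has 0 nodes { }, right has 3 {V, U, A}.
        Root U: left subtree has 1 node {V}, right has 1 {A}.
    Root W: left subtree has 2 nodes {E, C}, right has 0 { }.
      Root E: left subtree has 0 nodes { }, right has 1 {C}.

G Z R X V A U F Y C E W D Q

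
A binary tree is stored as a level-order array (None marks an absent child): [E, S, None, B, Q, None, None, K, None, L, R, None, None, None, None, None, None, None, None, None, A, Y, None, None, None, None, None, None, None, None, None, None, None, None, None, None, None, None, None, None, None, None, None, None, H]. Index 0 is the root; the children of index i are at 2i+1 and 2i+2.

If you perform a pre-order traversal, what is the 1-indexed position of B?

Pre-order visits the node, then its left subtree, then its right subtree.
Visit E.
At E: go left to S.
  Visit S.
  At S: go left to B.
    Visit B.
    At B: go left to K.
      K is a leaf — visit K.
    At B: no right child.
  At S: go right to Q.
    Visit Q.
    At Q: go left to L.
      Visit L.
      At L: no left child.
      At L: go right to A.
        A is a leaf — visit A.
    At Q: go right to R.
      Visit R.
      At R: go left to Y.
        Visit Y.
        At Y: no left child.
        At Y: go right to H.
          H is a leaf — visit H.
      At R: no right child.
At E: no right child.
Full pre-order sequence: E, S, B, K, Q, L, A, R, Y, H.

3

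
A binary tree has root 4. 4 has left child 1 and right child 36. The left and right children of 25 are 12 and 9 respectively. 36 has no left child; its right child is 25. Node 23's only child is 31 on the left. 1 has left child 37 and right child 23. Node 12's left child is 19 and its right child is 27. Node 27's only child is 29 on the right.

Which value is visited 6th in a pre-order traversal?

36

Pre-order visits the node, then its left subtree, then its right subtree.
Visit 4.
At 4: go left to 1.
  Visit 1.
  At 1: go left to 37.
    37 is a leaf — visit 37.
  At 1: go right to 23.
    Visit 23.
    At 23: go left to 31.
      31 is a leaf — visit 31.
    At 23: no right child.
At 4: go right to 36.
  Visit 36.
  At 36: no left child.
  At 36: go right to 25.
    Visit 25.
    At 25: go left to 12.
      Visit 12.
      At 12: go left to 19.
        19 is a leaf — visit 19.
      At 12: go right to 27.
        Visit 27.
        At 27: no left child.
        At 27: go right to 29.
          29 is a leaf — visit 29.
    At 25: go right to 9.
      9 is a leaf — visit 9.
Full pre-order sequence: 4, 1, 37, 23, 31, 36, 25, 12, 19, 27, 29, 9.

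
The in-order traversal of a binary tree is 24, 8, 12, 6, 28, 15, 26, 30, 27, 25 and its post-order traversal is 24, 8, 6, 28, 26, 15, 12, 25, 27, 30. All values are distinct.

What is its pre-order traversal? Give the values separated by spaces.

The last element of post-order is the root; it splits in-order into left and right subtrees.
Root 30: left subtree has 7 nodes {24, 8, 12, 6, 28, 15, 26}, right has 2 {27, 25}.
  Root 12: left subtree has 2 nodes {24, 8}, right has 4 {6, 28, 15, 26}.
    Root 8: left subtree has 1 node {24}, right has 0 { }.
    Root 15: left subtree has 2 nodes {6, 28}, right has 1 {26}.
      Root 28: left subtree has 1 node {6}, right has 0 { }.
  Root 27: left subtree has 0 nodes { }, right has 1 {25}.

30 12 8 24 15 28 6 26 27 25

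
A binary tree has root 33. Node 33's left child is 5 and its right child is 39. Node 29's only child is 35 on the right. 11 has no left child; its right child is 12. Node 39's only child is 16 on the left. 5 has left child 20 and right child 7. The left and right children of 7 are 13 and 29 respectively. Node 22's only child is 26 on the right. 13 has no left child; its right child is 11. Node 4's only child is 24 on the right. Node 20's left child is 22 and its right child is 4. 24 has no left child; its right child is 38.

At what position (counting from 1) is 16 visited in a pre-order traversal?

Pre-order visits the node, then its left subtree, then its right subtree.
Visit 33.
At 33: go left to 5.
  Visit 5.
  At 5: go left to 20.
    Visit 20.
    At 20: go left to 22.
      Visit 22.
      At 22: no left child.
      At 22: go right to 26.
        26 is a leaf — visit 26.
    At 20: go right to 4.
      Visit 4.
      At 4: no left child.
      At 4: go right to 24.
        Visit 24.
        At 24: no left child.
        At 24: go right to 38.
          38 is a leaf — visit 38.
  At 5: go right to 7.
    Visit 7.
    At 7: go left to 13.
      Visit 13.
      At 13: no left child.
      At 13: go right to 11.
        Visit 11.
        At 11: no left child.
        At 11: go right to 12.
          12 is a leaf — visit 12.
    At 7: go right to 29.
      Visit 29.
      At 29: no left child.
      At 29: go right to 35.
        35 is a leaf — visit 35.
At 33: go right to 39.
  Visit 39.
  At 39: go left to 16.
    16 is a leaf — visit 16.
  At 39: no right child.
Full pre-order sequence: 33, 5, 20, 22, 26, 4, 24, 38, 7, 13, 11, 12, 29, 35, 39, 16.

16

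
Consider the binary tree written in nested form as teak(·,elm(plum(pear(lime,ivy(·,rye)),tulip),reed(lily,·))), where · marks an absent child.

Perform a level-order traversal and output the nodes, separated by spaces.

Level-order visits nodes level by level from the root, left to right within each level.
Level 0: teak
Level 1: elm
Level 2: plum, reed
Level 3: pear, tulip, lily
Level 4: lime, ivy
Level 5: rye

teak elm plum reed pear tulip lily lime ivy rye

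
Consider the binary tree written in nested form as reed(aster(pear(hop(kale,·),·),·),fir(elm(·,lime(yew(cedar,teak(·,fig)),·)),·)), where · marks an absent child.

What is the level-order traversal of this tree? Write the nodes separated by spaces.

reed aster fir pear elm hop lime kale yew cedar teak fig

Level-order visits nodes level by level from the root, left to right within each level.
Level 0: reed
Level 1: aster, fir
Level 2: pear, elm
Level 3: hop, lime
Level 4: kale, yew
Level 5: cedar, teak
Level 6: fig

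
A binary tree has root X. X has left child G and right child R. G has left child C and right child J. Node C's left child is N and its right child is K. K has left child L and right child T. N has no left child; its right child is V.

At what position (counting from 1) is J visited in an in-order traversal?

8

In-order visits the left subtree, then the node, then the right subtree.
At X: go left to G.
  At G: go left to C.
    At C: go left to N.
      At N: no left child.
      Visit N.
      At N: go right to V.
        V is a leaf — visit V.
    Visit C.
    At C: go right to K.
      At K: go left to L.
        L is a leaf — visit L.
      Visit K.
      At K: go right to T.
        T is a leaf — visit T.
  Visit G.
  At G: go right to J.
    J is a leaf — visit J.
Visit X.
At X: go right to R.
  R is a leaf — visit R.
Full in-order sequence: N, V, C, L, K, T, G, J, X, R.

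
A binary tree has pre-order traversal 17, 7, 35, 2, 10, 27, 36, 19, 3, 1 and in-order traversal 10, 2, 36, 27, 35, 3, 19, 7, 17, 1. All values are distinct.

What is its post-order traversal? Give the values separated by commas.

The first element of pre-order is the root; it splits in-order into left and right subtrees.
Root 17: left subtree has 8 nodes {10, 2, 36, 27, 35, 3, 19, 7}, right has 1 {1}.
  Root 7: left subtree has 7 nodes {10, 2, 36, 27, 35, 3, 19}, right has 0 { }.
    Root 35: left subtree has 4 nodes {10, 2, 36, 27}, right has 2 {3, 19}.
      Root 2: left subtree has 1 node {10}, right has 2 {36, 27}.
        Root 27: left subtree has 1 node {36}, right has 0 { }.
      Root 19: left subtree has 1 node {3}, right has 0 { }.

10, 36, 27, 2, 3, 19, 35, 7, 1, 17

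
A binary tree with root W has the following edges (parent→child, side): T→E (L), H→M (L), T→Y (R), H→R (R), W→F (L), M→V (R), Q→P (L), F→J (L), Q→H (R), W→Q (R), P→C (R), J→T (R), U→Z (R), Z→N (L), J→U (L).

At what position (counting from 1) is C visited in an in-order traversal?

In-order visits the left subtree, then the node, then the right subtree.
At W: go left to F.
  At F: go left to J.
    At J: go left to U.
      At U: no left child.
      Visit U.
      At U: go right to Z.
        At Z: go left to N.
          N is a leaf — visit N.
        Visit Z.
        At Z: no right child.
    Visit J.
    At J: go right to T.
      At T: go left to E.
        E is a leaf — visit E.
      Visit T.
      At T: go right to Y.
        Y is a leaf — visit Y.
  Visit F.
  At F: no right child.
Visit W.
At W: go right to Q.
  At Q: go left to P.
    At P: no left child.
    Visit P.
    At P: go right to C.
      C is a leaf — visit C.
  Visit Q.
  At Q: go right to H.
    At H: go left to M.
      At M: no left child.
      Visit M.
      At M: go right to V.
        V is a leaf — visit V.
    Visit H.
    At H: go right to R.
      R is a leaf — visit R.
Full in-order sequence: U, N, Z, J, E, T, Y, F, W, P, C, Q, M, V, H, R.

11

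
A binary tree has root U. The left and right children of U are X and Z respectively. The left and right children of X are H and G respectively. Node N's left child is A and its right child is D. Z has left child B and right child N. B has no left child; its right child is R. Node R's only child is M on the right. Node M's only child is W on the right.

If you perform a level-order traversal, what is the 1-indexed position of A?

Level-order visits nodes level by level from the root, left to right within each level.
Level 0: U
Level 1: X, Z
Level 2: H, G, B, N
Level 3: R, A, D
Level 4: M
Level 5: W
Full level-order sequence: U, X, Z, H, G, B, N, R, A, D, M, W.

9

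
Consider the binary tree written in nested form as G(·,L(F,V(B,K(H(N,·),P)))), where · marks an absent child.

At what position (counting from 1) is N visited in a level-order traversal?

9

Level-order visits nodes level by level from the root, left to right within each level.
Level 0: G
Level 1: L
Level 2: F, V
Level 3: B, K
Level 4: H, P
Level 5: N
Full level-order sequence: G, L, F, V, B, K, H, P, N.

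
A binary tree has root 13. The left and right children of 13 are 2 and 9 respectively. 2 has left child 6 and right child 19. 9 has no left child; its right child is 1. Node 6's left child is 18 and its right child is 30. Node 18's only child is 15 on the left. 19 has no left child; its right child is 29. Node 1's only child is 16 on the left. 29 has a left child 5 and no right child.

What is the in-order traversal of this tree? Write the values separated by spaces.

In-order visits the left subtree, then the node, then the right subtree.
At 13: go left to 2.
  At 2: go left to 6.
    At 6: go left to 18.
      At 18: go left to 15.
        15 is a leaf — visit 15.
      Visit 18.
      At 18: no right child.
    Visit 6.
    At 6: go right to 30.
      30 is a leaf — visit 30.
  Visit 2.
  At 2: go right to 19.
    At 19: no left child.
    Visit 19.
    At 19: go right to 29.
      At 29: go left to 5.
        5 is a leaf — visit 5.
      Visit 29.
      At 29: no right child.
Visit 13.
At 13: go right to 9.
  At 9: no left child.
  Visit 9.
  At 9: go right to 1.
    At 1: go left to 16.
      16 is a leaf — visit 16.
    Visit 1.
    At 1: no right child.

15 18 6 30 2 19 5 29 13 9 16 1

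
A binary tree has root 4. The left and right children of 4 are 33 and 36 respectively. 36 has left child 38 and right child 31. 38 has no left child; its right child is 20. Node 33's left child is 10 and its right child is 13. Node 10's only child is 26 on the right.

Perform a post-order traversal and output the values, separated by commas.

Post-order visits the left subtree, then the right subtree, then the node.
At 4: go left to 33.
  At 33: go left to 10.
    At 10: no left child.
    At 10: go right to 26.
      26 is a leaf — visit 26.
    Visit 10.
  At 33: go right to 13.
    13 is a leaf — visit 13.
  Visit 33.
At 4: go right to 36.
  At 36: go left to 38.
    At 38: no left child.
    At 38: go right to 20.
      20 is a leaf — visit 20.
    Visit 38.
  At 36: go right to 31.
    31 is a leaf — visit 31.
  Visit 36.
Visit 4.

26, 10, 13, 33, 20, 38, 31, 36, 4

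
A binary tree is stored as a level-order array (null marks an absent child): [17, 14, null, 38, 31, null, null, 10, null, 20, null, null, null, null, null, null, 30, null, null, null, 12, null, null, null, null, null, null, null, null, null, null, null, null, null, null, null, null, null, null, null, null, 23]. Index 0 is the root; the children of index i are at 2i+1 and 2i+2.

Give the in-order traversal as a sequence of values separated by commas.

In-order visits the left subtree, then the node, then the right subtree.
At 17: go left to 14.
  At 14: go left to 38.
    At 38: go left to 10.
      At 10: no left child.
      Visit 10.
      At 10: go right to 30.
        30 is a leaf — visit 30.
    Visit 38.
    At 38: no right child.
  Visit 14.
  At 14: go right to 31.
    At 31: go left to 20.
      At 20: no left child.
      Visit 20.
      At 20: go right to 12.
        At 12: go left to 23.
          23 is a leaf — visit 23.
        Visit 12.
        At 12: no right child.
    Visit 31.
    At 31: no right child.
Visit 17.
At 17: no right child.

10, 30, 38, 14, 20, 23, 12, 31, 17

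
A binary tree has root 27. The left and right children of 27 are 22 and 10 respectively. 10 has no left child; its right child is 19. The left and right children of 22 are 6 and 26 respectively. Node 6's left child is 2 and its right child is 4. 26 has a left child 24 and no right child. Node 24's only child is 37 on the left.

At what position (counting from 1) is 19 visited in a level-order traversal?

6

Level-order visits nodes level by level from the root, left to right within each level.
Level 0: 27
Level 1: 22, 10
Level 2: 6, 26, 19
Level 3: 2, 4, 24
Level 4: 37
Full level-order sequence: 27, 22, 10, 6, 26, 19, 2, 4, 24, 37.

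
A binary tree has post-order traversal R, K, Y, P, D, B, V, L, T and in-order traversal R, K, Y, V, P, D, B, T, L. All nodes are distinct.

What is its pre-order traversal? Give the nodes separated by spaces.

T V Y K R B D P L

The last element of post-order is the root; it splits in-order into left and right subtrees.
Root T: left subtree has 7 nodes {R, K, Y, V, P, D, B}, right has 1 {L}.
  Root V: left subtree has 3 nodes {R, K, Y}, right has 3 {P, D, B}.
    Root Y: left subtree has 2 nodes {R, K}, right has 0 { }.
      Root K: left subtree has 1 node {R}, right has 0 { }.
    Root B: left subtree has 2 nodes {P, D}, right has 0 { }.
      Root D: left subtree has 1 node {P}, right has 0 { }.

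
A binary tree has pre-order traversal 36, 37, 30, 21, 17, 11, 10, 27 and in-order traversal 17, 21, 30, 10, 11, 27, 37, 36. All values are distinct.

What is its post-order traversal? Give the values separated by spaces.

The first element of pre-order is the root; it splits in-order into left and right subtrees.
Root 36: left subtree has 7 nodes {17, 21, 30, 10, 11, 27, 37}, right has 0 { }.
  Root 37: left subtree has 6 nodes {17, 21, 30, 10, 11, 27}, right has 0 { }.
    Root 30: left subtree has 2 nodes {17, 21}, right has 3 {10, 11, 27}.
      Root 21: left subtree has 1 node {17}, right has 0 { }.
      Root 11: left subtree has 1 node {10}, right has 1 {27}.

17 21 10 27 11 30 37 36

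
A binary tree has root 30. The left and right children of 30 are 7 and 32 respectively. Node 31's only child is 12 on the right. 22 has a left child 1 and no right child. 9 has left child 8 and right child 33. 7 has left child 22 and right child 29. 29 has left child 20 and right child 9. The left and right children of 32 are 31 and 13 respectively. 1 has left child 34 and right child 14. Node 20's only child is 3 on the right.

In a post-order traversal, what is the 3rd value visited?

1

Post-order visits the left subtree, then the right subtree, then the node.
At 30: go left to 7.
  At 7: go left to 22.
    At 22: go left to 1.
      At 1: go left to 34.
        34 is a leaf — visit 34.
      At 1: go right to 14.
        14 is a leaf — visit 14.
      Visit 1.
    At 22: no right child.
    Visit 22.
  At 7: go right to 29.
    At 29: go left to 20.
      At 20: no left child.
      At 20: go right to 3.
        3 is a leaf — visit 3.
      Visit 20.
    At 29: go right to 9.
      At 9: go left to 8.
        8 is a leaf — visit 8.
      At 9: go right to 33.
        33 is a leaf — visit 33.
      Visit 9.
    Visit 29.
  Visit 7.
At 30: go right to 32.
  At 32: go left to 31.
    At 31: no left child.
    At 31: go right to 12.
      12 is a leaf — visit 12.
    Visit 31.
  At 32: go right to 13.
    13 is a leaf — visit 13.
  Visit 32.
Visit 30.
Full post-order sequence: 34, 14, 1, 22, 3, 20, 8, 33, 9, 29, 7, 12, 31, 13, 32, 30.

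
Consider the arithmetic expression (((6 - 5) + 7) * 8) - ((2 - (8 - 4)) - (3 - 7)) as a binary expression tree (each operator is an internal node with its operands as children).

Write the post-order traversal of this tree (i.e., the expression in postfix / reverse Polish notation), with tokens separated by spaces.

Post-order on an expression tree gives postfix notation: for each operator, emit left operand, right operand, then the operator.

6 5 - 7 + 8 * 2 8 4 - - 3 7 - - -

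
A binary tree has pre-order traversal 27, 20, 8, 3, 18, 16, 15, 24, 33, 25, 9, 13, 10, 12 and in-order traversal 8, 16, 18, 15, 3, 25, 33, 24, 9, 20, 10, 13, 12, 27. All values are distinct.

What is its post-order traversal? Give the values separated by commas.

16, 15, 18, 25, 33, 9, 24, 3, 8, 10, 12, 13, 20, 27

The first element of pre-order is the root; it splits in-order into left and right subtrees.
Root 27: left subtree has 13 nodes {8, 16, 18, 15, 3, 25, 33, 24, 9, 20, 10, 13, 12}, right has 0 { }.
  Root 20: left subtree has 9 nodes {8, 16, 18, 15, 3, 25, 33, 24, 9}, right has 3 {10, 13, 12}.
    Root 8: left subtree has 0 nodes { }, right has 8 {16, 18, 15, 3, 25, 33, 24, 9}.
      Root 3: left subtree has 3 nodes {16, 18, 15}, right has 4 {25, 33, 24, 9}.
        Root 18: left subtree has 1 node {16}, right has 1 {15}.
        Root 24: left subtree has 2 nodes {25, 33}, right has 1 {9}.
          Root 33: left subtree has 1 node {25}, right has 0 { }.
    Root 13: left subtree has 1 node {10}, right has 1 {12}.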